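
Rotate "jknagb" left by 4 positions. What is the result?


Input: "jknagb", rotate left by 4
First 4 characters: "jkna"
Remaining characters: "gb"
Concatenate remaining + first: "gb" + "jkna" = "gbjkna"

gbjkna


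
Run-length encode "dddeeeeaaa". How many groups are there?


Input: dddeeeeaaa
Scanning for consecutive runs:
  Group 1: 'd' x 3 (positions 0-2)
  Group 2: 'e' x 4 (positions 3-6)
  Group 3: 'a' x 3 (positions 7-9)
Total groups: 3

3


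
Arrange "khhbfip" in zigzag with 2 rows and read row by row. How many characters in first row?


Zigzag "khhbfip" into 2 rows:
Placing characters:
  'k' => row 0
  'h' => row 1
  'h' => row 0
  'b' => row 1
  'f' => row 0
  'i' => row 1
  'p' => row 0
Rows:
  Row 0: "khfp"
  Row 1: "hbi"
First row length: 4

4


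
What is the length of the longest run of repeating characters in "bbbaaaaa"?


Input: "bbbaaaaa"
Scanning for longest run:
  Position 1 ('b'): continues run of 'b', length=2
  Position 2 ('b'): continues run of 'b', length=3
  Position 3 ('a'): new char, reset run to 1
  Position 4 ('a'): continues run of 'a', length=2
  Position 5 ('a'): continues run of 'a', length=3
  Position 6 ('a'): continues run of 'a', length=4
  Position 7 ('a'): continues run of 'a', length=5
Longest run: 'a' with length 5

5


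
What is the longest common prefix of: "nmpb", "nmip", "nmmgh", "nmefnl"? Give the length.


Words: nmpb, nmip, nmmgh, nmefnl
  Position 0: all 'n' => match
  Position 1: all 'm' => match
  Position 2: ('p', 'i', 'm', 'e') => mismatch, stop
LCP = "nm" (length 2)

2


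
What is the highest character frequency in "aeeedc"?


Input: aeeedc
Character counts:
  'a': 1
  'c': 1
  'd': 1
  'e': 3
Maximum frequency: 3

3


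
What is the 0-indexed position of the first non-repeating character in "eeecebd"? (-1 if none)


Input: eeecebd
Character frequencies:
  'b': 1
  'c': 1
  'd': 1
  'e': 4
Scanning left to right for freq == 1:
  Position 0 ('e'): freq=4, skip
  Position 1 ('e'): freq=4, skip
  Position 2 ('e'): freq=4, skip
  Position 3 ('c'): unique! => answer = 3

3


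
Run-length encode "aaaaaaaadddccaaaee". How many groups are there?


Input: aaaaaaaadddccaaaee
Scanning for consecutive runs:
  Group 1: 'a' x 8 (positions 0-7)
  Group 2: 'd' x 3 (positions 8-10)
  Group 3: 'c' x 2 (positions 11-12)
  Group 4: 'a' x 3 (positions 13-15)
  Group 5: 'e' x 2 (positions 16-17)
Total groups: 5

5


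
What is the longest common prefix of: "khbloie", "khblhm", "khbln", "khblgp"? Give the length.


Words: khbloie, khblhm, khbln, khblgp
  Position 0: all 'k' => match
  Position 1: all 'h' => match
  Position 2: all 'b' => match
  Position 3: all 'l' => match
  Position 4: ('o', 'h', 'n', 'g') => mismatch, stop
LCP = "khbl" (length 4)

4


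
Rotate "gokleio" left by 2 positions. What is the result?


Input: "gokleio", rotate left by 2
First 2 characters: "go"
Remaining characters: "kleio"
Concatenate remaining + first: "kleio" + "go" = "kleiogo"

kleiogo


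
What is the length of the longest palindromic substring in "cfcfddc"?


Input: "cfcfddc"
Checking substrings for palindromes:
  [0:3] "cfc" (len 3) => palindrome
  [1:4] "fcf" (len 3) => palindrome
  [4:6] "dd" (len 2) => palindrome
Longest palindromic substring: "cfc" with length 3

3


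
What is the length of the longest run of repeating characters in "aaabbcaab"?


Input: "aaabbcaab"
Scanning for longest run:
  Position 1 ('a'): continues run of 'a', length=2
  Position 2 ('a'): continues run of 'a', length=3
  Position 3 ('b'): new char, reset run to 1
  Position 4 ('b'): continues run of 'b', length=2
  Position 5 ('c'): new char, reset run to 1
  Position 6 ('a'): new char, reset run to 1
  Position 7 ('a'): continues run of 'a', length=2
  Position 8 ('b'): new char, reset run to 1
Longest run: 'a' with length 3

3


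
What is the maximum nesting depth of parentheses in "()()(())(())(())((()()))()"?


Input: "()()(())(())(())((()()))()"
Tracking depth:
  Position 0 '(': depth becomes 1
  Position 1 ')': depth becomes 0
  Position 2 '(': depth becomes 1
  Position 3 ')': depth becomes 0
  Position 4 '(': depth becomes 1
  Position 5 '(': depth becomes 2
  Position 6 ')': depth becomes 1
  Position 7 ')': depth becomes 0
  Position 8 '(': depth becomes 1
  Position 9 '(': depth becomes 2
  Position 10 ')': depth becomes 1
  Position 11 ')': depth becomes 0
  Position 12 '(': depth becomes 1
  Position 13 '(': depth becomes 2
  Position 14 ')': depth becomes 1
  Position 15 ')': depth becomes 0
  Position 16 '(': depth becomes 1
  Position 17 '(': depth becomes 2
  Position 18 '(': depth becomes 3
  Position 19 ')': depth becomes 2
  Position 20 '(': depth becomes 3
  Position 21 ')': depth becomes 2
  Position 22 ')': depth becomes 1
  Position 23 ')': depth becomes 0
  Position 24 '(': depth becomes 1
  Position 25 ')': depth becomes 0
Maximum depth reached: 3

3


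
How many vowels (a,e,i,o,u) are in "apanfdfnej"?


Input: apanfdfnej
Checking each character:
  'a' at position 0: vowel (running total: 1)
  'p' at position 1: consonant
  'a' at position 2: vowel (running total: 2)
  'n' at position 3: consonant
  'f' at position 4: consonant
  'd' at position 5: consonant
  'f' at position 6: consonant
  'n' at position 7: consonant
  'e' at position 8: vowel (running total: 3)
  'j' at position 9: consonant
Total vowels: 3

3


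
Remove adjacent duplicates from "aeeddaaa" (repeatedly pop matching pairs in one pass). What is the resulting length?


Input: aeeddaaa
Stack-based adjacent duplicate removal:
  Read 'a': push. Stack: a
  Read 'e': push. Stack: ae
  Read 'e': matches stack top 'e' => pop. Stack: a
  Read 'd': push. Stack: ad
  Read 'd': matches stack top 'd' => pop. Stack: a
  Read 'a': matches stack top 'a' => pop. Stack: (empty)
  Read 'a': push. Stack: a
  Read 'a': matches stack top 'a' => pop. Stack: (empty)
Final stack: "" (length 0)

0


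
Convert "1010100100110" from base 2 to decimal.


Input: "1010100100110" in base 2
Positional expansion:
  Digit '1' (value 1) x 2^12 = 4096
  Digit '0' (value 0) x 2^11 = 0
  Digit '1' (value 1) x 2^10 = 1024
  Digit '0' (value 0) x 2^9 = 0
  Digit '1' (value 1) x 2^8 = 256
  Digit '0' (value 0) x 2^7 = 0
  Digit '0' (value 0) x 2^6 = 0
  Digit '1' (value 1) x 2^5 = 32
  Digit '0' (value 0) x 2^4 = 0
  Digit '0' (value 0) x 2^3 = 0
  Digit '1' (value 1) x 2^2 = 4
  Digit '1' (value 1) x 2^1 = 2
  Digit '0' (value 0) x 2^0 = 0
Sum = 5414

5414


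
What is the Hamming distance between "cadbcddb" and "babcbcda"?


Comparing "cadbcddb" and "babcbcda" position by position:
  Position 0: 'c' vs 'b' => differ
  Position 1: 'a' vs 'a' => same
  Position 2: 'd' vs 'b' => differ
  Position 3: 'b' vs 'c' => differ
  Position 4: 'c' vs 'b' => differ
  Position 5: 'd' vs 'c' => differ
  Position 6: 'd' vs 'd' => same
  Position 7: 'b' vs 'a' => differ
Total differences (Hamming distance): 6

6


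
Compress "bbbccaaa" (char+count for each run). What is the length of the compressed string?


Input: bbbccaaa
Runs:
  'b' x 3 => "b3"
  'c' x 2 => "c2"
  'a' x 3 => "a3"
Compressed: "b3c2a3"
Compressed length: 6

6


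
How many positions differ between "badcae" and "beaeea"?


Comparing "badcae" and "beaeea" position by position:
  Position 0: 'b' vs 'b' => same
  Position 1: 'a' vs 'e' => DIFFER
  Position 2: 'd' vs 'a' => DIFFER
  Position 3: 'c' vs 'e' => DIFFER
  Position 4: 'a' vs 'e' => DIFFER
  Position 5: 'e' vs 'a' => DIFFER
Positions that differ: 5

5


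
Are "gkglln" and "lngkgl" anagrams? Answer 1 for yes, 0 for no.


Strings: "gkglln", "lngkgl"
Sorted first:  ggklln
Sorted second: ggklln
Sorted forms match => anagrams

1


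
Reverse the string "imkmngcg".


Input: imkmngcg
Reading characters right to left:
  Position 7: 'g'
  Position 6: 'c'
  Position 5: 'g'
  Position 4: 'n'
  Position 3: 'm'
  Position 2: 'k'
  Position 1: 'm'
  Position 0: 'i'
Reversed: gcgnmkmi

gcgnmkmi


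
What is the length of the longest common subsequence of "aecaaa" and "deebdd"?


LCS of "aecaaa" and "deebdd"
DP table:
           d    e    e    b    d    d
      0    0    0    0    0    0    0
  a   0    0    0    0    0    0    0
  e   0    0    1    1    1    1    1
  c   0    0    1    1    1    1    1
  a   0    0    1    1    1    1    1
  a   0    0    1    1    1    1    1
  a   0    0    1    1    1    1    1
LCS length = dp[6][6] = 1

1


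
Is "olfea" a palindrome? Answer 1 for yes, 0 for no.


Input: olfea
Reversed: aeflo
  Compare pos 0 ('o') with pos 4 ('a'): MISMATCH
  Compare pos 1 ('l') with pos 3 ('e'): MISMATCH
Result: not a palindrome

0


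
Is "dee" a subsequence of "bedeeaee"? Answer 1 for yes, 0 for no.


Check if "dee" is a subsequence of "bedeeaee"
Greedy scan:
  Position 0 ('b'): no match needed
  Position 1 ('e'): no match needed
  Position 2 ('d'): matches sub[0] = 'd'
  Position 3 ('e'): matches sub[1] = 'e'
  Position 4 ('e'): matches sub[2] = 'e'
  Position 5 ('a'): no match needed
  Position 6 ('e'): no match needed
  Position 7 ('e'): no match needed
All 3 characters matched => is a subsequence

1


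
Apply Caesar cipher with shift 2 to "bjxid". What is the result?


Caesar cipher: shift "bjxid" by 2
  'b' (pos 1) + 2 = pos 3 = 'd'
  'j' (pos 9) + 2 = pos 11 = 'l'
  'x' (pos 23) + 2 = pos 25 = 'z'
  'i' (pos 8) + 2 = pos 10 = 'k'
  'd' (pos 3) + 2 = pos 5 = 'f'
Result: dlzkf

dlzkf


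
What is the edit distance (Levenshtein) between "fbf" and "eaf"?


Computing edit distance: "fbf" -> "eaf"
DP table:
           e    a    f
      0    1    2    3
  f   1    1    2    2
  b   2    2    2    3
  f   3    3    3    2
Edit distance = dp[3][3] = 2

2


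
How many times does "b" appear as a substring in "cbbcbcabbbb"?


Searching for "b" in "cbbcbcabbbb"
Scanning each position:
  Position 0: "c" => no
  Position 1: "b" => MATCH
  Position 2: "b" => MATCH
  Position 3: "c" => no
  Position 4: "b" => MATCH
  Position 5: "c" => no
  Position 6: "a" => no
  Position 7: "b" => MATCH
  Position 8: "b" => MATCH
  Position 9: "b" => MATCH
  Position 10: "b" => MATCH
Total occurrences: 7

7


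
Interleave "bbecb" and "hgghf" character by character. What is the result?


Interleaving "bbecb" and "hgghf":
  Position 0: 'b' from first, 'h' from second => "bh"
  Position 1: 'b' from first, 'g' from second => "bg"
  Position 2: 'e' from first, 'g' from second => "eg"
  Position 3: 'c' from first, 'h' from second => "ch"
  Position 4: 'b' from first, 'f' from second => "bf"
Result: bhbgegchbf

bhbgegchbf


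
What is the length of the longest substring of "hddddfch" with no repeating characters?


Input: "hddddfch"
Sliding window (track last position of each char):
  Position 0 ('h'): window [0,0] length 1 -- new best
  Position 1 ('d'): window [0,1] length 2 -- new best
  Position 2 ('d'): repeat (last at 1), move window start to 2
  Position 2 ('d'): window [2,2] length 1
  Position 3 ('d'): repeat (last at 2), move window start to 3
  Position 3 ('d'): window [3,3] length 1
  Position 4 ('d'): repeat (last at 3), move window start to 4
  Position 4 ('d'): window [4,4] length 1
  Position 5 ('f'): window [4,5] length 2
  Position 6 ('c'): window [4,6] length 3 -- new best
  Position 7 ('h'): window [4,7] length 4 -- new best
Longest substring with no repeats: "dfch" with length 4

4


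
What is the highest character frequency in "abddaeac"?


Input: abddaeac
Character counts:
  'a': 3
  'b': 1
  'c': 1
  'd': 2
  'e': 1
Maximum frequency: 3

3


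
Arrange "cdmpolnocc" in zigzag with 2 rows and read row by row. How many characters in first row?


Zigzag "cdmpolnocc" into 2 rows:
Placing characters:
  'c' => row 0
  'd' => row 1
  'm' => row 0
  'p' => row 1
  'o' => row 0
  'l' => row 1
  'n' => row 0
  'o' => row 1
  'c' => row 0
  'c' => row 1
Rows:
  Row 0: "cmonc"
  Row 1: "dploc"
First row length: 5

5


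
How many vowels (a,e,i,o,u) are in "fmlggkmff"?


Input: fmlggkmff
Checking each character:
  'f' at position 0: consonant
  'm' at position 1: consonant
  'l' at position 2: consonant
  'g' at position 3: consonant
  'g' at position 4: consonant
  'k' at position 5: consonant
  'm' at position 6: consonant
  'f' at position 7: consonant
  'f' at position 8: consonant
Total vowels: 0

0


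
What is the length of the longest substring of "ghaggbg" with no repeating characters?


Input: "ghaggbg"
Sliding window (track last position of each char):
  Position 0 ('g'): window [0,0] length 1 -- new best
  Position 1 ('h'): window [0,1] length 2 -- new best
  Position 2 ('a'): window [0,2] length 3 -- new best
  Position 3 ('g'): repeat (last at 0), move window start to 1
  Position 3 ('g'): window [1,3] length 3
  Position 4 ('g'): repeat (last at 3), move window start to 4
  Position 4 ('g'): window [4,4] length 1
  Position 5 ('b'): window [4,5] length 2
  Position 6 ('g'): repeat (last at 4), move window start to 5
  Position 6 ('g'): window [5,6] length 2
Longest substring with no repeats: "gha" with length 3

3


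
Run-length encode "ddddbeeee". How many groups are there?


Input: ddddbeeee
Scanning for consecutive runs:
  Group 1: 'd' x 4 (positions 0-3)
  Group 2: 'b' x 1 (positions 4-4)
  Group 3: 'e' x 4 (positions 5-8)
Total groups: 3

3


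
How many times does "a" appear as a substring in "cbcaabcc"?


Searching for "a" in "cbcaabcc"
Scanning each position:
  Position 0: "c" => no
  Position 1: "b" => no
  Position 2: "c" => no
  Position 3: "a" => MATCH
  Position 4: "a" => MATCH
  Position 5: "b" => no
  Position 6: "c" => no
  Position 7: "c" => no
Total occurrences: 2

2


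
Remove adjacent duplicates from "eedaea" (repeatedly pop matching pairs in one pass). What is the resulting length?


Input: eedaea
Stack-based adjacent duplicate removal:
  Read 'e': push. Stack: e
  Read 'e': matches stack top 'e' => pop. Stack: (empty)
  Read 'd': push. Stack: d
  Read 'a': push. Stack: da
  Read 'e': push. Stack: dae
  Read 'a': push. Stack: daea
Final stack: "daea" (length 4)

4


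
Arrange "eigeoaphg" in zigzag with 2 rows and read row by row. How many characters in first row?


Zigzag "eigeoaphg" into 2 rows:
Placing characters:
  'e' => row 0
  'i' => row 1
  'g' => row 0
  'e' => row 1
  'o' => row 0
  'a' => row 1
  'p' => row 0
  'h' => row 1
  'g' => row 0
Rows:
  Row 0: "egopg"
  Row 1: "ieah"
First row length: 5

5


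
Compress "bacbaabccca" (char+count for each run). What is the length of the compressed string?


Input: bacbaabccca
Runs:
  'b' x 1 => "b1"
  'a' x 1 => "a1"
  'c' x 1 => "c1"
  'b' x 1 => "b1"
  'a' x 2 => "a2"
  'b' x 1 => "b1"
  'c' x 3 => "c3"
  'a' x 1 => "a1"
Compressed: "b1a1c1b1a2b1c3a1"
Compressed length: 16

16


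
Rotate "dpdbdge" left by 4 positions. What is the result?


Input: "dpdbdge", rotate left by 4
First 4 characters: "dpdb"
Remaining characters: "dge"
Concatenate remaining + first: "dge" + "dpdb" = "dgedpdb"

dgedpdb


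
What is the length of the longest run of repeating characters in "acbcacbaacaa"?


Input: "acbcacbaacaa"
Scanning for longest run:
  Position 1 ('c'): new char, reset run to 1
  Position 2 ('b'): new char, reset run to 1
  Position 3 ('c'): new char, reset run to 1
  Position 4 ('a'): new char, reset run to 1
  Position 5 ('c'): new char, reset run to 1
  Position 6 ('b'): new char, reset run to 1
  Position 7 ('a'): new char, reset run to 1
  Position 8 ('a'): continues run of 'a', length=2
  Position 9 ('c'): new char, reset run to 1
  Position 10 ('a'): new char, reset run to 1
  Position 11 ('a'): continues run of 'a', length=2
Longest run: 'a' with length 2

2


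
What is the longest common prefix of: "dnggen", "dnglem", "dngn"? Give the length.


Words: dnggen, dnglem, dngn
  Position 0: all 'd' => match
  Position 1: all 'n' => match
  Position 2: all 'g' => match
  Position 3: ('g', 'l', 'n') => mismatch, stop
LCP = "dng" (length 3)

3


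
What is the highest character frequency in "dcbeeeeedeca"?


Input: dcbeeeeedeca
Character counts:
  'a': 1
  'b': 1
  'c': 2
  'd': 2
  'e': 6
Maximum frequency: 6

6


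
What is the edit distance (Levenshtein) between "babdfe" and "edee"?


Computing edit distance: "babdfe" -> "edee"
DP table:
           e    d    e    e
      0    1    2    3    4
  b   1    1    2    3    4
  a   2    2    2    3    4
  b   3    3    3    3    4
  d   4    4    3    4    4
  f   5    5    4    4    5
  e   6    5    5    4    4
Edit distance = dp[6][4] = 4

4


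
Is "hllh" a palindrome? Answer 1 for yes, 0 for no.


Input: hllh
Reversed: hllh
  Compare pos 0 ('h') with pos 3 ('h'): match
  Compare pos 1 ('l') with pos 2 ('l'): match
Result: palindrome

1


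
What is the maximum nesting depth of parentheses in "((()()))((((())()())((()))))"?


Input: "((()()))((((())()())((()))))"
Tracking depth:
  Position 0 '(': depth becomes 1
  Position 1 '(': depth becomes 2
  Position 2 '(': depth becomes 3
  Position 3 ')': depth becomes 2
  Position 4 '(': depth becomes 3
  Position 5 ')': depth becomes 2
  Position 6 ')': depth becomes 1
  Position 7 ')': depth becomes 0
  Position 8 '(': depth becomes 1
  Position 9 '(': depth becomes 2
  Position 10 '(': depth becomes 3
  Position 11 '(': depth becomes 4
  Position 12 '(': depth becomes 5
  Position 13 ')': depth becomes 4
  Position 14 ')': depth becomes 3
  Position 15 '(': depth becomes 4
  Position 16 ')': depth becomes 3
  Position 17 '(': depth becomes 4
  Position 18 ')': depth becomes 3
  Position 19 ')': depth becomes 2
  Position 20 '(': depth becomes 3
  Position 21 '(': depth becomes 4
  Position 22 '(': depth becomes 5
  Position 23 ')': depth becomes 4
  Position 24 ')': depth becomes 3
  Position 25 ')': depth becomes 2
  Position 26 ')': depth becomes 1
  Position 27 ')': depth becomes 0
Maximum depth reached: 5

5


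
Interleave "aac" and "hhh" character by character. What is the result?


Interleaving "aac" and "hhh":
  Position 0: 'a' from first, 'h' from second => "ah"
  Position 1: 'a' from first, 'h' from second => "ah"
  Position 2: 'c' from first, 'h' from second => "ch"
Result: ahahch

ahahch


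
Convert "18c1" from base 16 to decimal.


Input: "18c1" in base 16
Positional expansion:
  Digit '1' (value 1) x 16^3 = 4096
  Digit '8' (value 8) x 16^2 = 2048
  Digit 'c' (value 12) x 16^1 = 192
  Digit '1' (value 1) x 16^0 = 1
Sum = 6337

6337


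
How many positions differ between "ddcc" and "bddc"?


Comparing "ddcc" and "bddc" position by position:
  Position 0: 'd' vs 'b' => DIFFER
  Position 1: 'd' vs 'd' => same
  Position 2: 'c' vs 'd' => DIFFER
  Position 3: 'c' vs 'c' => same
Positions that differ: 2

2


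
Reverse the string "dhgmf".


Input: dhgmf
Reading characters right to left:
  Position 4: 'f'
  Position 3: 'm'
  Position 2: 'g'
  Position 1: 'h'
  Position 0: 'd'
Reversed: fmghd

fmghd


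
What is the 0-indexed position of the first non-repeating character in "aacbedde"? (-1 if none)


Input: aacbedde
Character frequencies:
  'a': 2
  'b': 1
  'c': 1
  'd': 2
  'e': 2
Scanning left to right for freq == 1:
  Position 0 ('a'): freq=2, skip
  Position 1 ('a'): freq=2, skip
  Position 2 ('c'): unique! => answer = 2

2


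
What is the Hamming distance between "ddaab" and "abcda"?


Comparing "ddaab" and "abcda" position by position:
  Position 0: 'd' vs 'a' => differ
  Position 1: 'd' vs 'b' => differ
  Position 2: 'a' vs 'c' => differ
  Position 3: 'a' vs 'd' => differ
  Position 4: 'b' vs 'a' => differ
Total differences (Hamming distance): 5

5


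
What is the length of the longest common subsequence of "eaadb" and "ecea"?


LCS of "eaadb" and "ecea"
DP table:
           e    c    e    a
      0    0    0    0    0
  e   0    1    1    1    1
  a   0    1    1    1    2
  a   0    1    1    1    2
  d   0    1    1    1    2
  b   0    1    1    1    2
LCS length = dp[5][4] = 2

2


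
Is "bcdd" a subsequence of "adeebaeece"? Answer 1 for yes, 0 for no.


Check if "bcdd" is a subsequence of "adeebaeece"
Greedy scan:
  Position 0 ('a'): no match needed
  Position 1 ('d'): no match needed
  Position 2 ('e'): no match needed
  Position 3 ('e'): no match needed
  Position 4 ('b'): matches sub[0] = 'b'
  Position 5 ('a'): no match needed
  Position 6 ('e'): no match needed
  Position 7 ('e'): no match needed
  Position 8 ('c'): matches sub[1] = 'c'
  Position 9 ('e'): no match needed
Only matched 2/4 characters => not a subsequence

0


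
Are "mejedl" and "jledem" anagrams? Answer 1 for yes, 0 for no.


Strings: "mejedl", "jledem"
Sorted first:  deejlm
Sorted second: deejlm
Sorted forms match => anagrams

1


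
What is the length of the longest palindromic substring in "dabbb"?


Input: "dabbb"
Checking substrings for palindromes:
  [2:5] "bbb" (len 3) => palindrome
  [2:4] "bb" (len 2) => palindrome
  [3:5] "bb" (len 2) => palindrome
Longest palindromic substring: "bbb" with length 3

3


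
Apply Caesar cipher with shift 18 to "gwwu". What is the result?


Caesar cipher: shift "gwwu" by 18
  'g' (pos 6) + 18 = pos 24 = 'y'
  'w' (pos 22) + 18 = pos 14 = 'o'
  'w' (pos 22) + 18 = pos 14 = 'o'
  'u' (pos 20) + 18 = pos 12 = 'm'
Result: yoom

yoom


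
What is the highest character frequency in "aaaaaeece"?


Input: aaaaaeece
Character counts:
  'a': 5
  'c': 1
  'e': 3
Maximum frequency: 5

5


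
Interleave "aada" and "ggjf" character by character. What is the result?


Interleaving "aada" and "ggjf":
  Position 0: 'a' from first, 'g' from second => "ag"
  Position 1: 'a' from first, 'g' from second => "ag"
  Position 2: 'd' from first, 'j' from second => "dj"
  Position 3: 'a' from first, 'f' from second => "af"
Result: agagdjaf

agagdjaf


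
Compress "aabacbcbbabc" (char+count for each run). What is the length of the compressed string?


Input: aabacbcbbabc
Runs:
  'a' x 2 => "a2"
  'b' x 1 => "b1"
  'a' x 1 => "a1"
  'c' x 1 => "c1"
  'b' x 1 => "b1"
  'c' x 1 => "c1"
  'b' x 2 => "b2"
  'a' x 1 => "a1"
  'b' x 1 => "b1"
  'c' x 1 => "c1"
Compressed: "a2b1a1c1b1c1b2a1b1c1"
Compressed length: 20

20


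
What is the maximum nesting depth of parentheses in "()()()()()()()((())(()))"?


Input: "()()()()()()()((())(()))"
Tracking depth:
  Position 0 '(': depth becomes 1
  Position 1 ')': depth becomes 0
  Position 2 '(': depth becomes 1
  Position 3 ')': depth becomes 0
  Position 4 '(': depth becomes 1
  Position 5 ')': depth becomes 0
  Position 6 '(': depth becomes 1
  Position 7 ')': depth becomes 0
  Position 8 '(': depth becomes 1
  Position 9 ')': depth becomes 0
  Position 10 '(': depth becomes 1
  Position 11 ')': depth becomes 0
  Position 12 '(': depth becomes 1
  Position 13 ')': depth becomes 0
  Position 14 '(': depth becomes 1
  Position 15 '(': depth becomes 2
  Position 16 '(': depth becomes 3
  Position 17 ')': depth becomes 2
  Position 18 ')': depth becomes 1
  Position 19 '(': depth becomes 2
  Position 20 '(': depth becomes 3
  Position 21 ')': depth becomes 2
  Position 22 ')': depth becomes 1
  Position 23 ')': depth becomes 0
Maximum depth reached: 3

3


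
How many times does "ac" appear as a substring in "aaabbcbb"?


Searching for "ac" in "aaabbcbb"
Scanning each position:
  Position 0: "aa" => no
  Position 1: "aa" => no
  Position 2: "ab" => no
  Position 3: "bb" => no
  Position 4: "bc" => no
  Position 5: "cb" => no
  Position 6: "bb" => no
Total occurrences: 0

0


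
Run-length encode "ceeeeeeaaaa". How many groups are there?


Input: ceeeeeeaaaa
Scanning for consecutive runs:
  Group 1: 'c' x 1 (positions 0-0)
  Group 2: 'e' x 6 (positions 1-6)
  Group 3: 'a' x 4 (positions 7-10)
Total groups: 3

3


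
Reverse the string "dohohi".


Input: dohohi
Reading characters right to left:
  Position 5: 'i'
  Position 4: 'h'
  Position 3: 'o'
  Position 2: 'h'
  Position 1: 'o'
  Position 0: 'd'
Reversed: ihohod

ihohod


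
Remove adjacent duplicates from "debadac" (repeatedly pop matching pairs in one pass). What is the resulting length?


Input: debadac
Stack-based adjacent duplicate removal:
  Read 'd': push. Stack: d
  Read 'e': push. Stack: de
  Read 'b': push. Stack: deb
  Read 'a': push. Stack: deba
  Read 'd': push. Stack: debad
  Read 'a': push. Stack: debada
  Read 'c': push. Stack: debadac
Final stack: "debadac" (length 7)

7


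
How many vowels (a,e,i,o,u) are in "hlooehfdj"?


Input: hlooehfdj
Checking each character:
  'h' at position 0: consonant
  'l' at position 1: consonant
  'o' at position 2: vowel (running total: 1)
  'o' at position 3: vowel (running total: 2)
  'e' at position 4: vowel (running total: 3)
  'h' at position 5: consonant
  'f' at position 6: consonant
  'd' at position 7: consonant
  'j' at position 8: consonant
Total vowels: 3

3


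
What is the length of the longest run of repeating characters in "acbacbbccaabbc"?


Input: "acbacbbccaabbc"
Scanning for longest run:
  Position 1 ('c'): new char, reset run to 1
  Position 2 ('b'): new char, reset run to 1
  Position 3 ('a'): new char, reset run to 1
  Position 4 ('c'): new char, reset run to 1
  Position 5 ('b'): new char, reset run to 1
  Position 6 ('b'): continues run of 'b', length=2
  Position 7 ('c'): new char, reset run to 1
  Position 8 ('c'): continues run of 'c', length=2
  Position 9 ('a'): new char, reset run to 1
  Position 10 ('a'): continues run of 'a', length=2
  Position 11 ('b'): new char, reset run to 1
  Position 12 ('b'): continues run of 'b', length=2
  Position 13 ('c'): new char, reset run to 1
Longest run: 'b' with length 2

2


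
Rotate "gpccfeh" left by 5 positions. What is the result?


Input: "gpccfeh", rotate left by 5
First 5 characters: "gpccf"
Remaining characters: "eh"
Concatenate remaining + first: "eh" + "gpccf" = "ehgpccf"

ehgpccf


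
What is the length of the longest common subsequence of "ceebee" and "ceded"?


LCS of "ceebee" and "ceded"
DP table:
           c    e    d    e    d
      0    0    0    0    0    0
  c   0    1    1    1    1    1
  e   0    1    2    2    2    2
  e   0    1    2    2    3    3
  b   0    1    2    2    3    3
  e   0    1    2    2    3    3
  e   0    1    2    2    3    3
LCS length = dp[6][5] = 3

3


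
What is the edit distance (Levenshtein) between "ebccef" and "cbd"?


Computing edit distance: "ebccef" -> "cbd"
DP table:
           c    b    d
      0    1    2    3
  e   1    1    2    3
  b   2    2    1    2
  c   3    2    2    2
  c   4    3    3    3
  e   5    4    4    4
  f   6    5    5    5
Edit distance = dp[6][3] = 5

5


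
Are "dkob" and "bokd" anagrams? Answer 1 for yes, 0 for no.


Strings: "dkob", "bokd"
Sorted first:  bdko
Sorted second: bdko
Sorted forms match => anagrams

1


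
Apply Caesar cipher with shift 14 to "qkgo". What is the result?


Caesar cipher: shift "qkgo" by 14
  'q' (pos 16) + 14 = pos 4 = 'e'
  'k' (pos 10) + 14 = pos 24 = 'y'
  'g' (pos 6) + 14 = pos 20 = 'u'
  'o' (pos 14) + 14 = pos 2 = 'c'
Result: eyuc

eyuc


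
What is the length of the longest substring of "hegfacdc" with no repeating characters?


Input: "hegfacdc"
Sliding window (track last position of each char):
  Position 0 ('h'): window [0,0] length 1 -- new best
  Position 1 ('e'): window [0,1] length 2 -- new best
  Position 2 ('g'): window [0,2] length 3 -- new best
  Position 3 ('f'): window [0,3] length 4 -- new best
  Position 4 ('a'): window [0,4] length 5 -- new best
  Position 5 ('c'): window [0,5] length 6 -- new best
  Position 6 ('d'): window [0,6] length 7 -- new best
  Position 7 ('c'): repeat (last at 5), move window start to 6
  Position 7 ('c'): window [6,7] length 2
Longest substring with no repeats: "hegfacd" with length 7

7


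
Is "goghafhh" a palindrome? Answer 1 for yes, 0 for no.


Input: goghafhh
Reversed: hhfahgog
  Compare pos 0 ('g') with pos 7 ('h'): MISMATCH
  Compare pos 1 ('o') with pos 6 ('h'): MISMATCH
  Compare pos 2 ('g') with pos 5 ('f'): MISMATCH
  Compare pos 3 ('h') with pos 4 ('a'): MISMATCH
Result: not a palindrome

0


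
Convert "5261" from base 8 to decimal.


Input: "5261" in base 8
Positional expansion:
  Digit '5' (value 5) x 8^3 = 2560
  Digit '2' (value 2) x 8^2 = 128
  Digit '6' (value 6) x 8^1 = 48
  Digit '1' (value 1) x 8^0 = 1
Sum = 2737

2737


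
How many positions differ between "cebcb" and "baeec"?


Comparing "cebcb" and "baeec" position by position:
  Position 0: 'c' vs 'b' => DIFFER
  Position 1: 'e' vs 'a' => DIFFER
  Position 2: 'b' vs 'e' => DIFFER
  Position 3: 'c' vs 'e' => DIFFER
  Position 4: 'b' vs 'c' => DIFFER
Positions that differ: 5

5


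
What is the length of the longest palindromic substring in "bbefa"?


Input: "bbefa"
Checking substrings for palindromes:
  [0:2] "bb" (len 2) => palindrome
Longest palindromic substring: "bb" with length 2

2


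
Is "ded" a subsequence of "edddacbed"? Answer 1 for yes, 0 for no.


Check if "ded" is a subsequence of "edddacbed"
Greedy scan:
  Position 0 ('e'): no match needed
  Position 1 ('d'): matches sub[0] = 'd'
  Position 2 ('d'): no match needed
  Position 3 ('d'): no match needed
  Position 4 ('a'): no match needed
  Position 5 ('c'): no match needed
  Position 6 ('b'): no match needed
  Position 7 ('e'): matches sub[1] = 'e'
  Position 8 ('d'): matches sub[2] = 'd'
All 3 characters matched => is a subsequence

1


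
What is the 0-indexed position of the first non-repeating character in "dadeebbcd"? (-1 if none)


Input: dadeebbcd
Character frequencies:
  'a': 1
  'b': 2
  'c': 1
  'd': 3
  'e': 2
Scanning left to right for freq == 1:
  Position 0 ('d'): freq=3, skip
  Position 1 ('a'): unique! => answer = 1

1


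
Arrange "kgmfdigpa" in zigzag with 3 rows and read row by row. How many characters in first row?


Zigzag "kgmfdigpa" into 3 rows:
Placing characters:
  'k' => row 0
  'g' => row 1
  'm' => row 2
  'f' => row 1
  'd' => row 0
  'i' => row 1
  'g' => row 2
  'p' => row 1
  'a' => row 0
Rows:
  Row 0: "kda"
  Row 1: "gfip"
  Row 2: "mg"
First row length: 3

3


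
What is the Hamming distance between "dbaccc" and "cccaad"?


Comparing "dbaccc" and "cccaad" position by position:
  Position 0: 'd' vs 'c' => differ
  Position 1: 'b' vs 'c' => differ
  Position 2: 'a' vs 'c' => differ
  Position 3: 'c' vs 'a' => differ
  Position 4: 'c' vs 'a' => differ
  Position 5: 'c' vs 'd' => differ
Total differences (Hamming distance): 6

6


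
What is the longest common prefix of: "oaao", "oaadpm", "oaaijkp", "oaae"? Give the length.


Words: oaao, oaadpm, oaaijkp, oaae
  Position 0: all 'o' => match
  Position 1: all 'a' => match
  Position 2: all 'a' => match
  Position 3: ('o', 'd', 'i', 'e') => mismatch, stop
LCP = "oaa" (length 3)

3


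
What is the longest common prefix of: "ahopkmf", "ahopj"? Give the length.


Words: ahopkmf, ahopj
  Position 0: all 'a' => match
  Position 1: all 'h' => match
  Position 2: all 'o' => match
  Position 3: all 'p' => match
  Position 4: ('k', 'j') => mismatch, stop
LCP = "ahop" (length 4)

4


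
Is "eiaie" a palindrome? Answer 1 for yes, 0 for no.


Input: eiaie
Reversed: eiaie
  Compare pos 0 ('e') with pos 4 ('e'): match
  Compare pos 1 ('i') with pos 3 ('i'): match
Result: palindrome

1


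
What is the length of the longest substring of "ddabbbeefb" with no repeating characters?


Input: "ddabbbeefb"
Sliding window (track last position of each char):
  Position 0 ('d'): window [0,0] length 1 -- new best
  Position 1 ('d'): repeat (last at 0), move window start to 1
  Position 1 ('d'): window [1,1] length 1
  Position 2 ('a'): window [1,2] length 2 -- new best
  Position 3 ('b'): window [1,3] length 3 -- new best
  Position 4 ('b'): repeat (last at 3), move window start to 4
  Position 4 ('b'): window [4,4] length 1
  Position 5 ('b'): repeat (last at 4), move window start to 5
  Position 5 ('b'): window [5,5] length 1
  Position 6 ('e'): window [5,6] length 2
  Position 7 ('e'): repeat (last at 6), move window start to 7
  Position 7 ('e'): window [7,7] length 1
  Position 8 ('f'): window [7,8] length 2
  Position 9 ('b'): window [7,9] length 3
Longest substring with no repeats: "dab" with length 3

3


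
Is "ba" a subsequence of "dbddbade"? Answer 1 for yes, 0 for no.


Check if "ba" is a subsequence of "dbddbade"
Greedy scan:
  Position 0 ('d'): no match needed
  Position 1 ('b'): matches sub[0] = 'b'
  Position 2 ('d'): no match needed
  Position 3 ('d'): no match needed
  Position 4 ('b'): no match needed
  Position 5 ('a'): matches sub[1] = 'a'
  Position 6 ('d'): no match needed
  Position 7 ('e'): no match needed
All 2 characters matched => is a subsequence

1


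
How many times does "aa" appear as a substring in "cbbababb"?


Searching for "aa" in "cbbababb"
Scanning each position:
  Position 0: "cb" => no
  Position 1: "bb" => no
  Position 2: "ba" => no
  Position 3: "ab" => no
  Position 4: "ba" => no
  Position 5: "ab" => no
  Position 6: "bb" => no
Total occurrences: 0

0


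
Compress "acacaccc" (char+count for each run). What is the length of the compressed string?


Input: acacaccc
Runs:
  'a' x 1 => "a1"
  'c' x 1 => "c1"
  'a' x 1 => "a1"
  'c' x 1 => "c1"
  'a' x 1 => "a1"
  'c' x 3 => "c3"
Compressed: "a1c1a1c1a1c3"
Compressed length: 12

12


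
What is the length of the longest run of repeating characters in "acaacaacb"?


Input: "acaacaacb"
Scanning for longest run:
  Position 1 ('c'): new char, reset run to 1
  Position 2 ('a'): new char, reset run to 1
  Position 3 ('a'): continues run of 'a', length=2
  Position 4 ('c'): new char, reset run to 1
  Position 5 ('a'): new char, reset run to 1
  Position 6 ('a'): continues run of 'a', length=2
  Position 7 ('c'): new char, reset run to 1
  Position 8 ('b'): new char, reset run to 1
Longest run: 'a' with length 2

2


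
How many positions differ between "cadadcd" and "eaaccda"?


Comparing "cadadcd" and "eaaccda" position by position:
  Position 0: 'c' vs 'e' => DIFFER
  Position 1: 'a' vs 'a' => same
  Position 2: 'd' vs 'a' => DIFFER
  Position 3: 'a' vs 'c' => DIFFER
  Position 4: 'd' vs 'c' => DIFFER
  Position 5: 'c' vs 'd' => DIFFER
  Position 6: 'd' vs 'a' => DIFFER
Positions that differ: 6

6


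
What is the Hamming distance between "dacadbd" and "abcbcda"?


Comparing "dacadbd" and "abcbcda" position by position:
  Position 0: 'd' vs 'a' => differ
  Position 1: 'a' vs 'b' => differ
  Position 2: 'c' vs 'c' => same
  Position 3: 'a' vs 'b' => differ
  Position 4: 'd' vs 'c' => differ
  Position 5: 'b' vs 'd' => differ
  Position 6: 'd' vs 'a' => differ
Total differences (Hamming distance): 6

6


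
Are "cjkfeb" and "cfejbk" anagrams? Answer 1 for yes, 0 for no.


Strings: "cjkfeb", "cfejbk"
Sorted first:  bcefjk
Sorted second: bcefjk
Sorted forms match => anagrams

1


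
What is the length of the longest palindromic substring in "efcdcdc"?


Input: "efcdcdc"
Checking substrings for palindromes:
  [2:7] "cdcdc" (len 5) => palindrome
  [2:5] "cdc" (len 3) => palindrome
  [3:6] "dcd" (len 3) => palindrome
  [4:7] "cdc" (len 3) => palindrome
Longest palindromic substring: "cdcdc" with length 5

5


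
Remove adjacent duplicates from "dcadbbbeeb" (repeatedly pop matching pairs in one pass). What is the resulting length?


Input: dcadbbbeeb
Stack-based adjacent duplicate removal:
  Read 'd': push. Stack: d
  Read 'c': push. Stack: dc
  Read 'a': push. Stack: dca
  Read 'd': push. Stack: dcad
  Read 'b': push. Stack: dcadb
  Read 'b': matches stack top 'b' => pop. Stack: dcad
  Read 'b': push. Stack: dcadb
  Read 'e': push. Stack: dcadbe
  Read 'e': matches stack top 'e' => pop. Stack: dcadb
  Read 'b': matches stack top 'b' => pop. Stack: dcad
Final stack: "dcad" (length 4)

4


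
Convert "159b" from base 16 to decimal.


Input: "159b" in base 16
Positional expansion:
  Digit '1' (value 1) x 16^3 = 4096
  Digit '5' (value 5) x 16^2 = 1280
  Digit '9' (value 9) x 16^1 = 144
  Digit 'b' (value 11) x 16^0 = 11
Sum = 5531

5531


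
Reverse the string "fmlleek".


Input: fmlleek
Reading characters right to left:
  Position 6: 'k'
  Position 5: 'e'
  Position 4: 'e'
  Position 3: 'l'
  Position 2: 'l'
  Position 1: 'm'
  Position 0: 'f'
Reversed: keellmf

keellmf


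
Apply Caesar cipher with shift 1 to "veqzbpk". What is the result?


Caesar cipher: shift "veqzbpk" by 1
  'v' (pos 21) + 1 = pos 22 = 'w'
  'e' (pos 4) + 1 = pos 5 = 'f'
  'q' (pos 16) + 1 = pos 17 = 'r'
  'z' (pos 25) + 1 = pos 0 = 'a'
  'b' (pos 1) + 1 = pos 2 = 'c'
  'p' (pos 15) + 1 = pos 16 = 'q'
  'k' (pos 10) + 1 = pos 11 = 'l'
Result: wfracql

wfracql


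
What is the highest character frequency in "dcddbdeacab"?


Input: dcddbdeacab
Character counts:
  'a': 2
  'b': 2
  'c': 2
  'd': 4
  'e': 1
Maximum frequency: 4

4


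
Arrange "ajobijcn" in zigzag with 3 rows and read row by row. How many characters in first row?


Zigzag "ajobijcn" into 3 rows:
Placing characters:
  'a' => row 0
  'j' => row 1
  'o' => row 2
  'b' => row 1
  'i' => row 0
  'j' => row 1
  'c' => row 2
  'n' => row 1
Rows:
  Row 0: "ai"
  Row 1: "jbjn"
  Row 2: "oc"
First row length: 2

2


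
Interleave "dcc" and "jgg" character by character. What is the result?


Interleaving "dcc" and "jgg":
  Position 0: 'd' from first, 'j' from second => "dj"
  Position 1: 'c' from first, 'g' from second => "cg"
  Position 2: 'c' from first, 'g' from second => "cg"
Result: djcgcg

djcgcg


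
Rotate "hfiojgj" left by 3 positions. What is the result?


Input: "hfiojgj", rotate left by 3
First 3 characters: "hfi"
Remaining characters: "ojgj"
Concatenate remaining + first: "ojgj" + "hfi" = "ojgjhfi"

ojgjhfi


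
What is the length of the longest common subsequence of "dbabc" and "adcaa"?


LCS of "dbabc" and "adcaa"
DP table:
           a    d    c    a    a
      0    0    0    0    0    0
  d   0    0    1    1    1    1
  b   0    0    1    1    1    1
  a   0    1    1    1    2    2
  b   0    1    1    1    2    2
  c   0    1    1    2    2    2
LCS length = dp[5][5] = 2

2


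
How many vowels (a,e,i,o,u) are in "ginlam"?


Input: ginlam
Checking each character:
  'g' at position 0: consonant
  'i' at position 1: vowel (running total: 1)
  'n' at position 2: consonant
  'l' at position 3: consonant
  'a' at position 4: vowel (running total: 2)
  'm' at position 5: consonant
Total vowels: 2

2


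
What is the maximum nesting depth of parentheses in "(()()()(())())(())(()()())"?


Input: "(()()()(())())(())(()()())"
Tracking depth:
  Position 0 '(': depth becomes 1
  Position 1 '(': depth becomes 2
  Position 2 ')': depth becomes 1
  Position 3 '(': depth becomes 2
  Position 4 ')': depth becomes 1
  Position 5 '(': depth becomes 2
  Position 6 ')': depth becomes 1
  Position 7 '(': depth becomes 2
  Position 8 '(': depth becomes 3
  Position 9 ')': depth becomes 2
  Position 10 ')': depth becomes 1
  Position 11 '(': depth becomes 2
  Position 12 ')': depth becomes 1
  Position 13 ')': depth becomes 0
  Position 14 '(': depth becomes 1
  Position 15 '(': depth becomes 2
  Position 16 ')': depth becomes 1
  Position 17 ')': depth becomes 0
  Position 18 '(': depth becomes 1
  Position 19 '(': depth becomes 2
  Position 20 ')': depth becomes 1
  Position 21 '(': depth becomes 2
  Position 22 ')': depth becomes 1
  Position 23 '(': depth becomes 2
  Position 24 ')': depth becomes 1
  Position 25 ')': depth becomes 0
Maximum depth reached: 3

3


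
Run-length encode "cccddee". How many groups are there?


Input: cccddee
Scanning for consecutive runs:
  Group 1: 'c' x 3 (positions 0-2)
  Group 2: 'd' x 2 (positions 3-4)
  Group 3: 'e' x 2 (positions 5-6)
Total groups: 3

3


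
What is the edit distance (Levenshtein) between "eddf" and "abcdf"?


Computing edit distance: "eddf" -> "abcdf"
DP table:
           a    b    c    d    f
      0    1    2    3    4    5
  e   1    1    2    3    4    5
  d   2    2    2    3    3    4
  d   3    3    3    3    3    4
  f   4    4    4    4    4    3
Edit distance = dp[4][5] = 3

3
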